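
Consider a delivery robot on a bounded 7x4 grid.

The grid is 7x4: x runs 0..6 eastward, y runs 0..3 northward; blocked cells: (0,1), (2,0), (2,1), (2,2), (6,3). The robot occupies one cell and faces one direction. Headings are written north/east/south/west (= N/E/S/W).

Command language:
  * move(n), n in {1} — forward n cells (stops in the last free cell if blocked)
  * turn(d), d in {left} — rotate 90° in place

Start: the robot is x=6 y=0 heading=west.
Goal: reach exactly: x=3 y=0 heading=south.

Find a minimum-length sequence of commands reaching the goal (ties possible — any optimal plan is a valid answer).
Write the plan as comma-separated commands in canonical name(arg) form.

move(1), move(1), move(1), turn(left)

from: x=6 y=0 heading=west
t=1 move(1) ⇒ x=5 y=0 heading=west
t=2 move(1) ⇒ x=4 y=0 heading=west
t=3 move(1) ⇒ x=3 y=0 heading=west
t=4 turn(left) ⇒ x=3 y=0 heading=south
nothing shorter than 4 reaches the goal.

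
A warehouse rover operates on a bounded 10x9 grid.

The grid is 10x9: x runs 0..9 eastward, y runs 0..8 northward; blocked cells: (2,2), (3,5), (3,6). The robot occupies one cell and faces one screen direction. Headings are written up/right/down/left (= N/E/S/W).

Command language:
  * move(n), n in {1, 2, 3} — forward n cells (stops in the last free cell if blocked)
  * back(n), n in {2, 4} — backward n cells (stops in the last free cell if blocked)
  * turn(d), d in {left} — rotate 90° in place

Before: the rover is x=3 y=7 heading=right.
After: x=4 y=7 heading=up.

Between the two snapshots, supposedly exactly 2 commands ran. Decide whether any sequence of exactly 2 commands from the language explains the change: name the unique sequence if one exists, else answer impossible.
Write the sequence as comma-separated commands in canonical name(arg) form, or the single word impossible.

key: order matters: swapping move(1) and turn(left) lands elsewhere
initial: x=3 y=7 heading=right
t=1 move(1) ⇒ x=4 y=7 heading=right
t=2 turn(left) ⇒ x=4 y=7 heading=up
no rival 2-sequence matches.

move(1), turn(left)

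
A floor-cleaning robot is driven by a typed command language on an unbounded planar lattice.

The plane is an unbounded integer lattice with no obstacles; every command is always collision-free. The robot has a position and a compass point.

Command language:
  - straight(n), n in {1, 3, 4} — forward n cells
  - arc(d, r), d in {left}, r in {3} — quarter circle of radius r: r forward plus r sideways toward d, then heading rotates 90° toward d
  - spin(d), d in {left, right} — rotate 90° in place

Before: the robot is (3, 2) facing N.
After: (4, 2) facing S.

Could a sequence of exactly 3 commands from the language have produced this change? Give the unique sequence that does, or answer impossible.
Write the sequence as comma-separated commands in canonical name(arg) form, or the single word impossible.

key: cell and facing (now S) both changed — the 3 commands mix motion and turning
start: (3, 2) facing N
t=1 spin(right) ⇒ (3, 2) facing E
t=2 straight(1) ⇒ (4, 2) facing E
t=3 spin(right) ⇒ (4, 2) facing S
no other 3-command option fits: unique.

spin(right), straight(1), spin(right)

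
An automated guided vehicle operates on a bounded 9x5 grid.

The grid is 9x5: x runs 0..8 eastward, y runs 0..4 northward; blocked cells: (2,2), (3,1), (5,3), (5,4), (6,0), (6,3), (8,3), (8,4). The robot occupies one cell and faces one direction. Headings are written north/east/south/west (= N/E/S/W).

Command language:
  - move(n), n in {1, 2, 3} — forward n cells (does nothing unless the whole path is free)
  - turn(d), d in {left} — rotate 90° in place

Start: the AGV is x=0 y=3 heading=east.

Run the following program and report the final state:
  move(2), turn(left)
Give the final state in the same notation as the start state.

x=2 y=3 heading=north

from: x=0 y=3 heading=east
step 1 (move(2)): x=2 y=3 heading=east
step 2 (turn(left)): x=2 y=3 heading=north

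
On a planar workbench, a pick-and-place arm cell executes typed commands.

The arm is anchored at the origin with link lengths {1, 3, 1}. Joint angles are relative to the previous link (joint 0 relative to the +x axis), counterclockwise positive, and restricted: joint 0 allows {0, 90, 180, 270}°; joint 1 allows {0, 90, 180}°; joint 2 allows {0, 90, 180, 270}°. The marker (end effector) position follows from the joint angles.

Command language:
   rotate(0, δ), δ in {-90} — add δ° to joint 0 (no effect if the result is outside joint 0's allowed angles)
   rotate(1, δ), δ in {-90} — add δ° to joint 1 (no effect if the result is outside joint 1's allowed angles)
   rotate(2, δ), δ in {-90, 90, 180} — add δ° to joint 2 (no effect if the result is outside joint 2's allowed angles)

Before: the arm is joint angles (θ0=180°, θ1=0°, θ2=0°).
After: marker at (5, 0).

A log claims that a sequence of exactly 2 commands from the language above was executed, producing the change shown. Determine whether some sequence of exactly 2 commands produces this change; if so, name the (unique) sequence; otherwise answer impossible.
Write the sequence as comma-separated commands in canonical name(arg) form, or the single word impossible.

initial: joint angles (θ0=180°, θ1=0°, θ2=0°)
step 1 (rotate(0, -90)): joint angles (θ0=90°, θ1=0°, θ2=0°)
step 2 (rotate(0, -90)): joint angles (θ0=0°, θ1=0°, θ2=0°)
uniquely the one of 25 2-step routes that fits.

rotate(0, -90), rotate(0, -90)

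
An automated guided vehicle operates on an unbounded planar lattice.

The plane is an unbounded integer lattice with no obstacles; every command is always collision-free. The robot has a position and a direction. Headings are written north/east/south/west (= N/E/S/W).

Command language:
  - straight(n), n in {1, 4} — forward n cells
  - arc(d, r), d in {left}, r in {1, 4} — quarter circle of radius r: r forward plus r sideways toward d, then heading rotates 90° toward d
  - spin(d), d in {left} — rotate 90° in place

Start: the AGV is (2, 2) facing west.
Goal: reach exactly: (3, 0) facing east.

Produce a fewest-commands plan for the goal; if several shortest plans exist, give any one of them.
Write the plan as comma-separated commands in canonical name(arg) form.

start: (2, 2) facing west
t=1 arc(left, 1) ⇒ (1, 1) facing south
t=2 arc(left, 1) ⇒ (2, 0) facing east
t=3 straight(1) ⇒ (3, 0) facing east
no 2-step plan works, so 3 is optimal.

arc(left, 1), arc(left, 1), straight(1)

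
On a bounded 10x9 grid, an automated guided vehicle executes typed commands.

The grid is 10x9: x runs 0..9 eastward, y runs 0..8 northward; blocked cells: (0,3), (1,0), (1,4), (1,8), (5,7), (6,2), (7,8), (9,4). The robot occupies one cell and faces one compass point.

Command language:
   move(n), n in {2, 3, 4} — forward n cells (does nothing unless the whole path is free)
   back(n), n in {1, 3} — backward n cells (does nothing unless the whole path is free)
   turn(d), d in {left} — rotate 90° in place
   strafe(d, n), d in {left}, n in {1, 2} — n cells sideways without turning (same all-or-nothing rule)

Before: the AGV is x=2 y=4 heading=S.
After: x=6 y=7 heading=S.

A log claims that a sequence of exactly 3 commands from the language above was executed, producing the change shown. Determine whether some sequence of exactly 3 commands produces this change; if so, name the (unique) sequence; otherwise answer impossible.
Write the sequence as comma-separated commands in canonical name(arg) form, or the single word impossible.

strafe(left, 2), strafe(left, 2), back(3)

key: heading stays S — no command in the sequence turns
t0: x=2 y=4 heading=S
step 1 (strafe(left, 2)): x=4 y=4 heading=S
step 2 (strafe(left, 2)): x=6 y=4 heading=S
step 3 (back(3)): x=6 y=7 heading=S
no other 3-command option fits: unique.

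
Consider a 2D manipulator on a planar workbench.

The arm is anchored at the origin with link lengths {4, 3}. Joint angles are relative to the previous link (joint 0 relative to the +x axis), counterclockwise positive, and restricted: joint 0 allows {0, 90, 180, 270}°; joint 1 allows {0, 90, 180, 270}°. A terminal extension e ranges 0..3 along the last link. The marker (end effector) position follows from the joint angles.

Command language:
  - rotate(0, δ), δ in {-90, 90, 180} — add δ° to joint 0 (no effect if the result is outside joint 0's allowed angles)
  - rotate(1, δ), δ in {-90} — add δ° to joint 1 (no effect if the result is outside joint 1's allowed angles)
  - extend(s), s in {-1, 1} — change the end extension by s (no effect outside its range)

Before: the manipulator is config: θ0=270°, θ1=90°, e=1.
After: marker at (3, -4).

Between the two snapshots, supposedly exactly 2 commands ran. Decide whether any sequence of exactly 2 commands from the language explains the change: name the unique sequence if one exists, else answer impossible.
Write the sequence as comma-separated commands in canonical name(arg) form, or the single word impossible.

extend(-1), extend(-1)

start: config: θ0=270°, θ1=90°, e=1
1. extend(-1) → config: θ0=270°, θ1=90°, e=0
2. extend(-1) → config: θ0=270°, θ1=90°, e=0
all 36 alternatives checked — unique.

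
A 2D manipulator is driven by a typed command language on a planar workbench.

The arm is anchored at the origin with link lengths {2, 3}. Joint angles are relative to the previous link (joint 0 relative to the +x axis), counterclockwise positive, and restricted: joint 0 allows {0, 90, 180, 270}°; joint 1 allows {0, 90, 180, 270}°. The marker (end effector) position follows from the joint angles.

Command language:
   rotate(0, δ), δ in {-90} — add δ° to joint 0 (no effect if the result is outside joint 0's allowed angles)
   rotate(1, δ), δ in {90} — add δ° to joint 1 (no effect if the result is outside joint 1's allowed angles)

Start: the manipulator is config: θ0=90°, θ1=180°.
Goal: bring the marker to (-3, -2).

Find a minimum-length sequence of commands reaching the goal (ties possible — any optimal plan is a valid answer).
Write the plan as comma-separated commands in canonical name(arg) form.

begin: config: θ0=90°, θ1=180°
1. rotate(1, 90) → config: θ0=90°, θ1=270°
2. rotate(0, -90) → config: θ0=0°, θ1=270°
3. rotate(0, -90) → config: θ0=270°, θ1=270°
shorter routes all fall short; 3 is best.

rotate(1, 90), rotate(0, -90), rotate(0, -90)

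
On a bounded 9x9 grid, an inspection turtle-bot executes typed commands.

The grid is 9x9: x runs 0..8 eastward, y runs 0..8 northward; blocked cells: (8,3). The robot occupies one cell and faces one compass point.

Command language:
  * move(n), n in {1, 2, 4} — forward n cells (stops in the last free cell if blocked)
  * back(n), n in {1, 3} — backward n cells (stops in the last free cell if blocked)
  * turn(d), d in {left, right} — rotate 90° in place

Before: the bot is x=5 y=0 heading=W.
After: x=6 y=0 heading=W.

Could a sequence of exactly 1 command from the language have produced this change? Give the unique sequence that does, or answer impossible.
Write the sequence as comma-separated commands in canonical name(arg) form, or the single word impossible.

key: heading stays W — the single command does not turn
initial: x=5 y=0 heading=W
step 1 (back(1)): x=6 y=0 heading=W
no rival 1-sequence matches.

back(1)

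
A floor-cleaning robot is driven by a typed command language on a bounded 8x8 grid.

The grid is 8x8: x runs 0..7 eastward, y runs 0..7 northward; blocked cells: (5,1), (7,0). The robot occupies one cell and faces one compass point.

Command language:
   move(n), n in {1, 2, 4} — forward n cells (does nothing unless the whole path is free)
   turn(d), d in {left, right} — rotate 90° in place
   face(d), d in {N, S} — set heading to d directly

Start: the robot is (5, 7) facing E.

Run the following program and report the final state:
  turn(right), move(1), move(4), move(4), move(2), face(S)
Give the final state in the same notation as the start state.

from: (5, 7) facing E
[1] after turn(right): (5, 7) facing S
[2] after move(1): (5, 6) facing S
[3] after move(4): (5, 2) facing S
[4] after move(4): (5, 2) facing S
[5] after move(2): (5, 2) facing S
[6] after face(S): (5, 2) facing S

(5, 2) facing S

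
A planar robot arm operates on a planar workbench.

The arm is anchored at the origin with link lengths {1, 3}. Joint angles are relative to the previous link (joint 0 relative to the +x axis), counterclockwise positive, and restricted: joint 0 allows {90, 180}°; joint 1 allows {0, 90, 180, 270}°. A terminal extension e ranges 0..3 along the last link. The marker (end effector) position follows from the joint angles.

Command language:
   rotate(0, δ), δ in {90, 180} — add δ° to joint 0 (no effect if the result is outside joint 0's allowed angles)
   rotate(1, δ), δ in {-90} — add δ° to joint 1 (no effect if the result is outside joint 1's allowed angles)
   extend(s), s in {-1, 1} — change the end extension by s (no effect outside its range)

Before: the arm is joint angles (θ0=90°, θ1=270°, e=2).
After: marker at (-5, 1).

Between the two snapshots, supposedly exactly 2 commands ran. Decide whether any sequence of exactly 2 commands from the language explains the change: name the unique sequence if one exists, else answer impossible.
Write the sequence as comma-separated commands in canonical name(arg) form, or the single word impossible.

rotate(1, -90), rotate(1, -90)

from: joint angles (θ0=90°, θ1=270°, e=2)
t=1 rotate(1, -90) ⇒ joint angles (θ0=90°, θ1=180°, e=2)
t=2 rotate(1, -90) ⇒ joint angles (θ0=90°, θ1=90°, e=2)
no other 2-command option fits: unique.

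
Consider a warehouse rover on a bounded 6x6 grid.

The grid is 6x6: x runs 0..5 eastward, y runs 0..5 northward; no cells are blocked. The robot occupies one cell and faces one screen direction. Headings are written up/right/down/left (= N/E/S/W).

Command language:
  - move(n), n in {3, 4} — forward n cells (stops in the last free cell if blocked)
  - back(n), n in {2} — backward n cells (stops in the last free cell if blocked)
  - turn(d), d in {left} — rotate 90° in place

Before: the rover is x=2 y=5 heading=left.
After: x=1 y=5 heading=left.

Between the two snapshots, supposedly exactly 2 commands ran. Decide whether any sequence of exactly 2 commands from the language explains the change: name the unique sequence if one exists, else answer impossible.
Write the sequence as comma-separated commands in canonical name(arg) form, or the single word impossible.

key: still facing W at the end — nothing in the sequence rotates
start: x=2 y=5 heading=left
[1] after back(2): x=4 y=5 heading=left
[2] after move(3): x=1 y=5 heading=left
no other 2-command option fits: unique.

back(2), move(3)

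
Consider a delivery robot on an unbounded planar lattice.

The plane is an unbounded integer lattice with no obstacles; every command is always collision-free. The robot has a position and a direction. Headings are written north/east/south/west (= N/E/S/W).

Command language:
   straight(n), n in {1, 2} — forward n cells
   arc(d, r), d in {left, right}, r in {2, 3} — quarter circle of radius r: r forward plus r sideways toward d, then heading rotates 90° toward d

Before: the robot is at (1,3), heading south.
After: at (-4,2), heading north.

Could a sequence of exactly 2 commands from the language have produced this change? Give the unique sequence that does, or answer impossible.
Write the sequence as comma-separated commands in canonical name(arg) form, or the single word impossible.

key: order matters: swapping arc(right, 3) and arc(right, 2) lands elsewhere
begin: at (1,3), heading south
step 1 (arc(right, 3)): at (-2,0), heading west
step 2 (arc(right, 2)): at (-4,2), heading north
no other 2-command option fits: unique.

arc(right, 3), arc(right, 2)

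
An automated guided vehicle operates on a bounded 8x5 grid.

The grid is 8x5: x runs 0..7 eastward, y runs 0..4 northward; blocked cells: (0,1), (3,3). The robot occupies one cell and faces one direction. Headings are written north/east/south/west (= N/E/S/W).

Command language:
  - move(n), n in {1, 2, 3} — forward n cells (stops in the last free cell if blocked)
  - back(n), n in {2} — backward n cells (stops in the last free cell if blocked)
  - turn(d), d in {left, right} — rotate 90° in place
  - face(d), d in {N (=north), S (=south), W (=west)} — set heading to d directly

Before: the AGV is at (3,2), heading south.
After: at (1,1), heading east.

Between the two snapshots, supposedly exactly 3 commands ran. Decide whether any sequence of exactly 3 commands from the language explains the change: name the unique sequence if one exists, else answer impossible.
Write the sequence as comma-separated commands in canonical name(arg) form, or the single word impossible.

key: position moved to (1,1) AND the heading swung to E — translation plus rotation needed
begin: at (3,2), heading south
step 1 (move(1)): at (3,1), heading south
step 2 (turn(left)): at (3,1), heading east
step 3 (back(2)): at (1,1), heading east
all 729 alternatives checked — unique.

move(1), turn(left), back(2)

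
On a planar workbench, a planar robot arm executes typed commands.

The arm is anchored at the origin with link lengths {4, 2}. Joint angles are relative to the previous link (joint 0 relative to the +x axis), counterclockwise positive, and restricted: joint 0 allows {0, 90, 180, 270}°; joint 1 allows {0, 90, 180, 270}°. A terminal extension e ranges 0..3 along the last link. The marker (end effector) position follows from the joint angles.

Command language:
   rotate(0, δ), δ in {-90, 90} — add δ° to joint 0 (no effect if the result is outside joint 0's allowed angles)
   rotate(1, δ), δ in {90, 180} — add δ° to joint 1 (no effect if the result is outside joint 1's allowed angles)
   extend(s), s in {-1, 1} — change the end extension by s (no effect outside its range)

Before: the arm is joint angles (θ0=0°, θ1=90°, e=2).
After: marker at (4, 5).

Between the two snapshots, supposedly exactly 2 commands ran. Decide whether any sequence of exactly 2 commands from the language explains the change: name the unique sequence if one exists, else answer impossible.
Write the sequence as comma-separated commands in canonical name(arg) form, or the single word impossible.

start: joint angles (θ0=0°, θ1=90°, e=2)
step 1 (extend(1)): joint angles (θ0=0°, θ1=90°, e=3)
step 2 (extend(1)): joint angles (θ0=0°, θ1=90°, e=3)
all 36 alternatives checked — unique.

extend(1), extend(1)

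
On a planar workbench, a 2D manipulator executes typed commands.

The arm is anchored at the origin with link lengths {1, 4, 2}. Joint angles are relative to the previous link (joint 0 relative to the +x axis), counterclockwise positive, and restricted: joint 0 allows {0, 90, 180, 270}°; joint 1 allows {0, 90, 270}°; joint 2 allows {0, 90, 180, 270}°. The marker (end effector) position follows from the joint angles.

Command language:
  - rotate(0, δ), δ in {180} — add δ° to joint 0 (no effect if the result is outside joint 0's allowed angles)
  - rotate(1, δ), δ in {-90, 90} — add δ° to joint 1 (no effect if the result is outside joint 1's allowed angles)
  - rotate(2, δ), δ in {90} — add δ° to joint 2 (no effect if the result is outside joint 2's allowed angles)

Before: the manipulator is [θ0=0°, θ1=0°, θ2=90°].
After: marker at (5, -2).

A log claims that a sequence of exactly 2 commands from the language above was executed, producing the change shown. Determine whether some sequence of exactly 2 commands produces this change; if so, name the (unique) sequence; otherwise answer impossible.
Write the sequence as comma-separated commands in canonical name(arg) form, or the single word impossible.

rotate(2, 90), rotate(2, 90)

initial: [θ0=0°, θ1=0°, θ2=90°]
step 1 (rotate(2, 90)): [θ0=0°, θ1=0°, θ2=180°]
step 2 (rotate(2, 90)): [θ0=0°, θ1=0°, θ2=270°]
no rival 2-sequence matches.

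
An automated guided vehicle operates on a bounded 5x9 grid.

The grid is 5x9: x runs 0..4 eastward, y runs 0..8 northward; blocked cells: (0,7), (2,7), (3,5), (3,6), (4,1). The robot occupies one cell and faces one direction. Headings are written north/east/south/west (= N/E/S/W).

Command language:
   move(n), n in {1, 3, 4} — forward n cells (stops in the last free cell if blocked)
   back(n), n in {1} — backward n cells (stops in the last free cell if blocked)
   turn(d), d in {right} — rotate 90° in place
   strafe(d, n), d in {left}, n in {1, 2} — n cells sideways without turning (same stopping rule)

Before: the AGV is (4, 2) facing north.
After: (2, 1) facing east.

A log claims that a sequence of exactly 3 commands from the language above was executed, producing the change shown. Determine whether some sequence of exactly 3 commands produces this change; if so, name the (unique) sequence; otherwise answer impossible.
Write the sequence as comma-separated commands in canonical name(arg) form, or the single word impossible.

strafe(left, 2), back(1), turn(right)

key: running turn(right) before strafe(left, 2) would end elsewhere — order is forced
begin: (4, 2) facing north
t=1 strafe(left, 2) ⇒ (2, 2) facing north
t=2 back(1) ⇒ (2, 1) facing north
t=3 turn(right) ⇒ (2, 1) facing east
all 343 alternatives checked — unique.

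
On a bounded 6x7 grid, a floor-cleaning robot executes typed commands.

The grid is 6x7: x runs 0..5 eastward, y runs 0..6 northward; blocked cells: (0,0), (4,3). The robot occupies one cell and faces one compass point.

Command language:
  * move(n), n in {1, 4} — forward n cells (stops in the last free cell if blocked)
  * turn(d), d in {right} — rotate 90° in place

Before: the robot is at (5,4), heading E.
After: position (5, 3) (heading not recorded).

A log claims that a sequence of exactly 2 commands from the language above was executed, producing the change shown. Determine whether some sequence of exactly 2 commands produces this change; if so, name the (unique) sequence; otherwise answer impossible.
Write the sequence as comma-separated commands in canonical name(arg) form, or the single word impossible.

key: order matters: swapping turn(right) and move(1) lands elsewhere
begin: at (5,4), heading E
step 1 (turn(right)): at (5,4), heading S
step 2 (move(1)): at (5,3), heading S
no rival 2-sequence matches.

turn(right), move(1)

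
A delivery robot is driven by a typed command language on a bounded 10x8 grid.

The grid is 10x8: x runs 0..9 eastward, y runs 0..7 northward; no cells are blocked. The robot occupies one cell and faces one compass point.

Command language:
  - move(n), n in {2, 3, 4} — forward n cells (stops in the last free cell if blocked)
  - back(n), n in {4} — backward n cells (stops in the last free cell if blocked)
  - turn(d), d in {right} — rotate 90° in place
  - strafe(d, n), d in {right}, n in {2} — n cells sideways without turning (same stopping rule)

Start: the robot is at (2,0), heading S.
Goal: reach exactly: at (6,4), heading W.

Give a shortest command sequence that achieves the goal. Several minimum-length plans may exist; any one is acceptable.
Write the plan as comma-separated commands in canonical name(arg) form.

begin: at (2,0), heading S
1. back(4) → at (2,4), heading S
2. turn(right) → at (2,4), heading W
3. back(4) → at (6,4), heading W
no 2-step plan works, so 3 is optimal.

back(4), turn(right), back(4)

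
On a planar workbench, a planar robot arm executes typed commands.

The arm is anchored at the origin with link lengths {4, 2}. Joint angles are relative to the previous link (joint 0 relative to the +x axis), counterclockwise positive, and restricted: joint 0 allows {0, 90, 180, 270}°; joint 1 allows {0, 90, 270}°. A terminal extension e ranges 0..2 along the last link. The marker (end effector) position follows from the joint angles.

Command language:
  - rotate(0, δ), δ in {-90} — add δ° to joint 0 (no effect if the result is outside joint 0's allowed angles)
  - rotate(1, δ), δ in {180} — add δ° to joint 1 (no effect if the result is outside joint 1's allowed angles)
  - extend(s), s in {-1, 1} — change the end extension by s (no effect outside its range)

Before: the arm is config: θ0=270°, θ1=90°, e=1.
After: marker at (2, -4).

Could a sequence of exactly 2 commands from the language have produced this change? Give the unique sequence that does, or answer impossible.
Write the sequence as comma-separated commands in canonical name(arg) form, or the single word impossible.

t0: config: θ0=270°, θ1=90°, e=1
step 1 (extend(-1)): config: θ0=270°, θ1=90°, e=0
step 2 (extend(-1)): config: θ0=270°, θ1=90°, e=0
all 16 alternatives checked — unique.

extend(-1), extend(-1)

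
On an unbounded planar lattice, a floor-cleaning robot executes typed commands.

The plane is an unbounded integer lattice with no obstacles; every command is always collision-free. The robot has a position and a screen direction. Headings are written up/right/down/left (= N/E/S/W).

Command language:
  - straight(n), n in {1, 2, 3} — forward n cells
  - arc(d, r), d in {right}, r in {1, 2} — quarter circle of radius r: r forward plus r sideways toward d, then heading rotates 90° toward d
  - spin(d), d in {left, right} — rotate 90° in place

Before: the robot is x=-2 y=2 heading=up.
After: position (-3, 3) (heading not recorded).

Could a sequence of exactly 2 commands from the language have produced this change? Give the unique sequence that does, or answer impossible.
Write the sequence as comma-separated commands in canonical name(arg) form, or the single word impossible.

key: order matters: swapping spin(left) and arc(right, 1) lands elsewhere
initial: x=-2 y=2 heading=up
1. spin(left) → x=-2 y=2 heading=left
2. arc(right, 1) → x=-3 y=3 heading=up
all 49 alternatives checked — unique.

spin(left), arc(right, 1)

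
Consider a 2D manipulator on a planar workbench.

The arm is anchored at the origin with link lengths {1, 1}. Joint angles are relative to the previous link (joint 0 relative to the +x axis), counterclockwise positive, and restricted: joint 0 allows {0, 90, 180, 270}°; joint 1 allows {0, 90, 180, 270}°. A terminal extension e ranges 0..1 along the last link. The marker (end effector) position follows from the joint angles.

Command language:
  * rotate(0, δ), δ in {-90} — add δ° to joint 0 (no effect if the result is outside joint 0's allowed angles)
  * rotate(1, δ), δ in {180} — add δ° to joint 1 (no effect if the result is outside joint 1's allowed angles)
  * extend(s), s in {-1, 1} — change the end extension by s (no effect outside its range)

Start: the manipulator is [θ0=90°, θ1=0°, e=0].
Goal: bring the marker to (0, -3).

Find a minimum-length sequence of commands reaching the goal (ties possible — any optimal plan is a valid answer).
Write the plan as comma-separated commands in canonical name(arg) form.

start: [θ0=90°, θ1=0°, e=0]
step 1 (extend(1)): [θ0=90°, θ1=0°, e=1]
step 2 (rotate(0, -90)): [θ0=0°, θ1=0°, e=1]
step 3 (rotate(0, -90)): [θ0=270°, θ1=0°, e=1]
no 2-step plan works, so 3 is optimal.

extend(1), rotate(0, -90), rotate(0, -90)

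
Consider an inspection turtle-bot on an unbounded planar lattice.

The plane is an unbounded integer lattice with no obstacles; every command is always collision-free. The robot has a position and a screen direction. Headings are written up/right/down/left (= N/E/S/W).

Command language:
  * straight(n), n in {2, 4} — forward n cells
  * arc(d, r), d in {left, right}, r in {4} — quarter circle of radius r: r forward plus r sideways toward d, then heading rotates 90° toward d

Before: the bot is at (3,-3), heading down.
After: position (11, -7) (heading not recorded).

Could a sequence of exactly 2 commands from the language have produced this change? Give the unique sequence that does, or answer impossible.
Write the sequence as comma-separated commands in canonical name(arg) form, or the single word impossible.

arc(left, 4), straight(4)

key: running straight(4) before arc(left, 4) would end elsewhere — order is forced
t0: at (3,-3), heading down
step 1 (arc(left, 4)): at (7,-7), heading right
step 2 (straight(4)): at (11,-7), heading right
all 16 alternatives checked — unique.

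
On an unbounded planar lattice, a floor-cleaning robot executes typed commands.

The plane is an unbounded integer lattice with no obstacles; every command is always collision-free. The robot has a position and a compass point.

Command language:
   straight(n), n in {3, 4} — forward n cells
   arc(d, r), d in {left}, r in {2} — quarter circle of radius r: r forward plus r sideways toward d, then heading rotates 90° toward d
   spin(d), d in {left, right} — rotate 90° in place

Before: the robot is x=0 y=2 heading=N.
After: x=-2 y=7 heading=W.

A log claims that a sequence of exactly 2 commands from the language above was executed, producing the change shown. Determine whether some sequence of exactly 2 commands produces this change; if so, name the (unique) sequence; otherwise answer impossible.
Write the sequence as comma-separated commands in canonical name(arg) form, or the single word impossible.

straight(3), arc(left, 2)

key: running arc(left, 2) before straight(3) would end elsewhere — order is forced
begin: x=0 y=2 heading=N
t=1 straight(3) ⇒ x=0 y=5 heading=N
t=2 arc(left, 2) ⇒ x=-2 y=7 heading=W
no rival 2-sequence matches.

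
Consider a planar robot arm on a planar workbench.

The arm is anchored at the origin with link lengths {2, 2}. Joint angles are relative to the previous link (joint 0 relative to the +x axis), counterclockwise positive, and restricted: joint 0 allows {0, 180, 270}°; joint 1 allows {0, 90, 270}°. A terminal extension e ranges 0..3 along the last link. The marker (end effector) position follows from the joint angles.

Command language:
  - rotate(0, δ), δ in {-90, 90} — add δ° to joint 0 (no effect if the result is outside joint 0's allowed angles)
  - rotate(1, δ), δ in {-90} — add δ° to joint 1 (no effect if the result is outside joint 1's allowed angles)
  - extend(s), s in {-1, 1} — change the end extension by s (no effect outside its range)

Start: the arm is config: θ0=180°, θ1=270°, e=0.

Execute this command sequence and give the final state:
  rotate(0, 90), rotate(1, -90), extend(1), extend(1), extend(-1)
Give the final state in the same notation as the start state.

from: config: θ0=180°, θ1=270°, e=0
step 1 (rotate(0, 90)): config: θ0=270°, θ1=270°, e=0
step 2 (rotate(1, -90)): config: θ0=270°, θ1=270°, e=0
step 3 (extend(1)): config: θ0=270°, θ1=270°, e=1
step 4 (extend(1)): config: θ0=270°, θ1=270°, e=2
step 5 (extend(-1)): config: θ0=270°, θ1=270°, e=1

config: θ0=270°, θ1=270°, e=1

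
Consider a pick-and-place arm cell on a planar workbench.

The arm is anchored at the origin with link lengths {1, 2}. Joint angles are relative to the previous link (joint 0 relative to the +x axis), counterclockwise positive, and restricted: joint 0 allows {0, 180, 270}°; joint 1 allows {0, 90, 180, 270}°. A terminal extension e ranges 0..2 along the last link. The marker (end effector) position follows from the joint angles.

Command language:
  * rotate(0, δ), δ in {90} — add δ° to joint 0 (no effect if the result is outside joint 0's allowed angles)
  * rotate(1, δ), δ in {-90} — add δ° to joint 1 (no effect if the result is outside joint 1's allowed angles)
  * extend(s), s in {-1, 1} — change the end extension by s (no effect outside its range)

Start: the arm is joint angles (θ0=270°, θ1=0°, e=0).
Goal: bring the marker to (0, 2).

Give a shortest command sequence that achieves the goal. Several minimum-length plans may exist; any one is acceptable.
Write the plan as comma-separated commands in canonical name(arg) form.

rotate(1, -90), rotate(1, -90), extend(1)

begin: joint angles (θ0=270°, θ1=0°, e=0)
t=1 rotate(1, -90) ⇒ joint angles (θ0=270°, θ1=270°, e=0)
t=2 rotate(1, -90) ⇒ joint angles (θ0=270°, θ1=180°, e=0)
t=3 extend(1) ⇒ joint angles (θ0=270°, θ1=180°, e=1)
nothing shorter than 3 reaches the goal.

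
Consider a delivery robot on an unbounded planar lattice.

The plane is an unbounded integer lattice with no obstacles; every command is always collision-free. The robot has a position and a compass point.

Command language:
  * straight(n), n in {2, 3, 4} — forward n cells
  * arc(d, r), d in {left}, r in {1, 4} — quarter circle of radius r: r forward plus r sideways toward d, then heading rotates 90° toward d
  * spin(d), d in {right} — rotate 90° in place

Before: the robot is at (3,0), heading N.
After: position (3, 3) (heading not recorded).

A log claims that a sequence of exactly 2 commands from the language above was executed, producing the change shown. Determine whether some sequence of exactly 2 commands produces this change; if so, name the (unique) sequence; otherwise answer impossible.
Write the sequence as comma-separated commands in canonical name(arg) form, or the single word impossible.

key: running spin(right) before straight(3) would end elsewhere — order is forced
start: at (3,0), heading N
t=1 straight(3) ⇒ at (3,3), heading N
t=2 spin(right) ⇒ at (3,3), heading E
uniquely the one of 36 2-step routes that fits.

straight(3), spin(right)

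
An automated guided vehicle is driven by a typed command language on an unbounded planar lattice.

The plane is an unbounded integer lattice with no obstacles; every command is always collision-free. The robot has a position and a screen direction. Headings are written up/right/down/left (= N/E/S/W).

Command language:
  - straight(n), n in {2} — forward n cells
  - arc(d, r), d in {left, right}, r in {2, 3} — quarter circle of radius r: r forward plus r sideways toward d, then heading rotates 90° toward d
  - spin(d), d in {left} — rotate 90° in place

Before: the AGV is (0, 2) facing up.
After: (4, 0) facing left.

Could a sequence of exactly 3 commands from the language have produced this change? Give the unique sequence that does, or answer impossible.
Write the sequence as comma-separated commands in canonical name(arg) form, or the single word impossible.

key: position moved to (4,0) AND the heading swung to W — translation plus rotation needed
from: (0, 2) facing up
step 1 (arc(right, 3)): (3, 5) facing right
step 2 (arc(right, 3)): (6, 2) facing down
step 3 (arc(right, 2)): (4, 0) facing left
no other 3-command option fits: unique.

arc(right, 3), arc(right, 3), arc(right, 2)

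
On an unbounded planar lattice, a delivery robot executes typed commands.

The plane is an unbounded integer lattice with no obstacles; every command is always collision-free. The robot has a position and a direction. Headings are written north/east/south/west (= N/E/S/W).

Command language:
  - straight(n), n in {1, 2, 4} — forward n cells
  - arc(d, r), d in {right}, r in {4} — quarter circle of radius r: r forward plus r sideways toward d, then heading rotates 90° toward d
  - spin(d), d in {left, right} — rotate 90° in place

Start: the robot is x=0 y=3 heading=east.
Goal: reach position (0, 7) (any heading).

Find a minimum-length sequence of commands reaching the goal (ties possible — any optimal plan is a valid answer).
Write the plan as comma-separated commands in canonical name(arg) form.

begin: x=0 y=3 heading=east
step 1 (spin(left)): x=0 y=3 heading=north
step 2 (straight(4)): x=0 y=7 heading=north
shorter routes all fall short; 2 is best.

spin(left), straight(4)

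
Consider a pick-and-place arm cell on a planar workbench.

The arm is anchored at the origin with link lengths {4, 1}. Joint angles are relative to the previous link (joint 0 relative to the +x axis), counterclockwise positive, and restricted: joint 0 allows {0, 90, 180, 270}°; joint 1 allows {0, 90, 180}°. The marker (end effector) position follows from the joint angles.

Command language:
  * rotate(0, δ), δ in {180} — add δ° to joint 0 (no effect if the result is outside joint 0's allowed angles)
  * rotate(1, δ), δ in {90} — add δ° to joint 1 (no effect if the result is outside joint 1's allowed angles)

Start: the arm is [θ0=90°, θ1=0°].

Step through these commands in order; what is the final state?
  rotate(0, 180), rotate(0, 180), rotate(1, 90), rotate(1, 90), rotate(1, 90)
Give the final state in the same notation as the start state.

[θ0=90°, θ1=180°]

from: [θ0=90°, θ1=0°]
step 1 (rotate(0, 180)): [θ0=270°, θ1=0°]
step 2 (rotate(0, 180)): [θ0=90°, θ1=0°]
step 3 (rotate(1, 90)): [θ0=90°, θ1=90°]
step 4 (rotate(1, 90)): [θ0=90°, θ1=180°]
step 5 (rotate(1, 90)): [θ0=90°, θ1=180°]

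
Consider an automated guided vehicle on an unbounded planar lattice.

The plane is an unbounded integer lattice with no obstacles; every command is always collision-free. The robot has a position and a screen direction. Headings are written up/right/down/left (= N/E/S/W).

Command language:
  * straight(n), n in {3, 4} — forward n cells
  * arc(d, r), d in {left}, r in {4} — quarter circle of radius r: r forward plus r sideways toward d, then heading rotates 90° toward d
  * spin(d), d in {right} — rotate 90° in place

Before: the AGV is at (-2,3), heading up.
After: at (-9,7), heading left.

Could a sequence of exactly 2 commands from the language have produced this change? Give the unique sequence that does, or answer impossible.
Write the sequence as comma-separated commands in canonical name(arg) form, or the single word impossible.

key: cell and facing (now W) both changed — the 2 commands mix motion and turning
from: at (-2,3), heading up
t=1 arc(left, 4) ⇒ at (-6,7), heading left
t=2 straight(3) ⇒ at (-9,7), heading left
no other 2-command option fits: unique.

arc(left, 4), straight(3)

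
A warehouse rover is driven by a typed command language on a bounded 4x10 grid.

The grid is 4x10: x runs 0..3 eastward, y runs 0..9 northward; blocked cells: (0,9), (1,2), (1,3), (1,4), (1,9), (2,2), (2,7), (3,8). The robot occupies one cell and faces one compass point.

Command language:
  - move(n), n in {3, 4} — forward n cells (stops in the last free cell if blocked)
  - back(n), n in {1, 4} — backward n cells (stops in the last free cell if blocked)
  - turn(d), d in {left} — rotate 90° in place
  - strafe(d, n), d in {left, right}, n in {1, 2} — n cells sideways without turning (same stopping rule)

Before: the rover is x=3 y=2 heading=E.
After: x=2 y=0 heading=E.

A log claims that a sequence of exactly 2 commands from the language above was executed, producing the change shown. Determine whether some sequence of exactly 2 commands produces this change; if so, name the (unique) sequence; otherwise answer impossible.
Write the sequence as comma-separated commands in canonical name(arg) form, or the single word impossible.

key: order matters: swapping strafe(right, 2) and back(1) lands elsewhere
begin: x=3 y=2 heading=E
step 1 (strafe(right, 2)): x=3 y=0 heading=E
step 2 (back(1)): x=2 y=0 heading=E
no other 2-command option fits: unique.

strafe(right, 2), back(1)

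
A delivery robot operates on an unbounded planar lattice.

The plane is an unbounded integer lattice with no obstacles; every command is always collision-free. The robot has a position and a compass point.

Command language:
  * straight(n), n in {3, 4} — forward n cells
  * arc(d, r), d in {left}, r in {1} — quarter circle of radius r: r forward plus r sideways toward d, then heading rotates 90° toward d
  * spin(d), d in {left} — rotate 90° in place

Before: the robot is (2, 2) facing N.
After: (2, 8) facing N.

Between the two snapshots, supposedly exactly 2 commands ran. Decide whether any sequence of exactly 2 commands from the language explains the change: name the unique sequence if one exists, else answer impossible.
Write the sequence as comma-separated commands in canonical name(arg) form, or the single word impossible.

key: heading stays N — no command in the sequence turns
begin: (2, 2) facing N
[1] after straight(3): (2, 5) facing N
[2] after straight(3): (2, 8) facing N
no other 2-command option fits: unique.

straight(3), straight(3)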